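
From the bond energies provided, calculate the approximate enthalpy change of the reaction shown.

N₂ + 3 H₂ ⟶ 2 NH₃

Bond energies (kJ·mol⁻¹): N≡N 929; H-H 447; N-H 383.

Bonds broken (reactants):
  H-H: 3 × 447 = 1341
  N≡N: 1 × 929 = 929
  Σ(broken) = 2270 kJ
Bonds formed (products):
  N-H: 6 × 383 = 2298
  Σ(formed) = 2298 kJ
ΔH = Σ(broken) − Σ(formed) = 2270 − 2298 = −28 kJ

ΔH ≈ −28 kJ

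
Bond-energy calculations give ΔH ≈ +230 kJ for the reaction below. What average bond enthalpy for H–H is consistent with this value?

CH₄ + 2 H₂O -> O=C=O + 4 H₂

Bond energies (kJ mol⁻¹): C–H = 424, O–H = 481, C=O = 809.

D(H–H) ≈ 443 kJ/mol

Let D be the H–H bond energy.
Σ(broken) = 4×424 + 4×481 = 3620
Σ(formed) = 2×809 + 4×D = 1618 + 4D
ΔH = Σ(broken) − Σ(formed) = (3620) − (1618 + 4D) = +2002 − 4D
Setting this equal to +230 kJ gives 4D = 1772, so D = 443 kJ/mol.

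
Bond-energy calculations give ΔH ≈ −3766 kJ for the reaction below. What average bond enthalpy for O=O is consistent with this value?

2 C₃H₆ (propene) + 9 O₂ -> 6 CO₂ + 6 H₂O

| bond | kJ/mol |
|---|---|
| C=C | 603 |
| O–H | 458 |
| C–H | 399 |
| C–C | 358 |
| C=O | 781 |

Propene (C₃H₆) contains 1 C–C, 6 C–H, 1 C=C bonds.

Let D be the O=O bond energy.
Σ(broken) = 2×358 + 12×399 + 2×603 + 9×D = 6710 + 9D
Σ(formed) = 12×781 + 12×458 = 14868
ΔH = Σ(broken) − Σ(formed) = (6710 + 9D) − (14868) = −8158 + 9D
Setting this equal to −3766 kJ gives 9D = 4392, so D = 488 kJ/mol.

D(O=O) ≈ 488 kJ/mol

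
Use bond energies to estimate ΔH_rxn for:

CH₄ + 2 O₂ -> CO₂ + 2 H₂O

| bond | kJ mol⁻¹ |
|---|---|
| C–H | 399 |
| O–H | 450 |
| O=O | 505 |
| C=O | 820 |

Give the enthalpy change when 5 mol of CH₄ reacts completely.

ΔH = −4170 kJ

Bonds broken (reactants):
  C–H: 4 × 399 = 1596
  O=O: 2 × 505 = 1010
  Σ(broken) = 2606 kJ
Bonds formed (products):
  C=O: 2 × 820 = 1640
  O–H: 4 × 450 = 1800
  Σ(formed) = 3440 kJ
ΔH = Σ(broken) − Σ(formed) = 2606 − 3440 = −834 kJ
For 5× the reaction as written: 5 × (−834) = −4170 kJ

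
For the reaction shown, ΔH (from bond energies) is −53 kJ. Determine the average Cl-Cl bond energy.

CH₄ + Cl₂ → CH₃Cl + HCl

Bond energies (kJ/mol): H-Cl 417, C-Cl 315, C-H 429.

Let D be the Cl-Cl bond energy.
Σ(broken) = 4×429 + 1×D = 1716 + D
Σ(formed) = 1×315 + 3×429 + 1×417 = 2019
ΔH = Σ(broken) − Σ(formed) = (1716 + D) − (2019) = −303 + D
Setting this equal to −53 kJ gives D = 250 kJ/mol.

D(Cl-Cl) ≈ 250 kJ/mol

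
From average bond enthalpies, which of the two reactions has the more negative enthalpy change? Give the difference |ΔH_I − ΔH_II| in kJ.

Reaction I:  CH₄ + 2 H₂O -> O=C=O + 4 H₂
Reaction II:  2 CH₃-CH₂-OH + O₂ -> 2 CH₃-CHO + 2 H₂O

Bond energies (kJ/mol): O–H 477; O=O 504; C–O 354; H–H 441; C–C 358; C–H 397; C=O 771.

Reaction II, by 680 kJ

Reaction I:
  Bonds broken (reactants):
    C–H: 4 × 397 = 1588
    O–H: 4 × 477 = 1908
    Σ(broken) = 3496 kJ
  Bonds formed (products):
    C=O: 2 × 771 = 1542
    H–H: 4 × 441 = 1764
    Σ(formed) = 3306 kJ
  ΔH_I = 3496 − 3306 = +190 kJ
Reaction II:
  Bonds broken (reactants):
    C–C: 2 × 358 = 716
    C–H: 10 × 397 = 3970
    C–O: 2 × 354 = 708
    O–H: 2 × 477 = 954
    O=O: 1 × 504 = 504
    Σ(broken) = 6852 kJ
  Bonds formed (products):
    C–C: 2 × 358 = 716
    C–H: 8 × 397 = 3176
    C=O: 2 × 771 = 1542
    O–H: 4 × 477 = 1908
    Σ(formed) = 7342 kJ
  ΔH_II = 6852 − 7342 = −490 kJ
ΔH_I − ΔH_II = +680 kJ, so reaction II has the more negative ΔH; |ΔH_I − ΔH_II| = 680 kJ.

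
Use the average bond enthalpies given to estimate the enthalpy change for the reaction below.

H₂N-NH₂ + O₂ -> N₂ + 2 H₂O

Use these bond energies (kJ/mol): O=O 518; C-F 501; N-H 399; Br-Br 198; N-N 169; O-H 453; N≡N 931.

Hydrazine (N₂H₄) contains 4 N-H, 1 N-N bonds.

ΔH ≈ −460 kJ

Bonds broken (reactants):
  N-H: 4 × 399 = 1596
  N-N: 1 × 169 = 169
  O=O: 1 × 518 = 518
  Σ(broken) = 2283 kJ
Bonds formed (products):
  N≡N: 1 × 931 = 931
  O-H: 4 × 453 = 1812
  Σ(formed) = 2743 kJ
ΔH = Σ(broken) − Σ(formed) = 2283 − 2743 = −460 kJ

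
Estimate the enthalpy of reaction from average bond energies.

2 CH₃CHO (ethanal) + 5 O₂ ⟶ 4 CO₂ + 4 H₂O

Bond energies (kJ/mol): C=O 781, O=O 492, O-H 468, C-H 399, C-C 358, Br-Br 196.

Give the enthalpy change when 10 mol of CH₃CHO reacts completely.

ΔH = −10310 kJ

Bonds broken (reactants):
  C-C: 2 × 358 = 716
  C-H: 8 × 399 = 3192
  C=O: 2 × 781 = 1562
  O=O: 5 × 492 = 2460
  Σ(broken) = 7930 kJ
Bonds formed (products):
  C=O: 8 × 781 = 6248
  O-H: 8 × 468 = 3744
  Σ(formed) = 9992 kJ
ΔH = Σ(broken) − Σ(formed) = 7930 − 9992 = −2062 kJ
For 5× the reaction as written: 5 × (−2062) = −10310 kJ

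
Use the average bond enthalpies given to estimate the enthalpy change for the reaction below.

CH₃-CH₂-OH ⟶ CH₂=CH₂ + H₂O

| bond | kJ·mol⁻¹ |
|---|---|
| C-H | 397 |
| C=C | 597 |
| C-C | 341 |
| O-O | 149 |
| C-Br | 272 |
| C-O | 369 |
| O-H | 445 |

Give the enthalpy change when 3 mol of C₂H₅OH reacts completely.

Bonds broken (reactants):
  C-C: 1 × 341 = 341
  C-H: 5 × 397 = 1985
  C-O: 1 × 369 = 369
  O-H: 1 × 445 = 445
  Σ(broken) = 3140 kJ
Bonds formed (products):
  C-H: 4 × 397 = 1588
  C=C: 1 × 597 = 597
  O-H: 2 × 445 = 890
  Σ(formed) = 3075 kJ
ΔH = Σ(broken) − Σ(formed) = 3140 − 3075 = +65 kJ
For 3× the reaction as written: 3 × (+65) = +195 kJ

ΔH = +195 kJ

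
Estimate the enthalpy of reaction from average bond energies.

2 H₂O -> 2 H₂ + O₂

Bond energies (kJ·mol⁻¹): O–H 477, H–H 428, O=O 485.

ΔH ≈ +567 kJ

Bonds broken (reactants):
  O–H: 4 × 477 = 1908
  Σ(broken) = 1908 kJ
Bonds formed (products):
  H–H: 2 × 428 = 856
  O=O: 1 × 485 = 485
  Σ(formed) = 1341 kJ
ΔH = Σ(broken) − Σ(formed) = 1908 − 1341 = +567 kJ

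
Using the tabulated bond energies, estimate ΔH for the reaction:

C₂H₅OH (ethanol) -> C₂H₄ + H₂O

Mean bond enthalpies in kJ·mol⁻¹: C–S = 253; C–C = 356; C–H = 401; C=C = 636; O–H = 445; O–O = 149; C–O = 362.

ΔH ≈ +38 kJ

Bonds broken (reactants):
  C–C: 1 × 356 = 356
  C–H: 5 × 401 = 2005
  C–O: 1 × 362 = 362
  O–H: 1 × 445 = 445
  Σ(broken) = 3168 kJ
Bonds formed (products):
  C–H: 4 × 401 = 1604
  C=C: 1 × 636 = 636
  O–H: 2 × 445 = 890
  Σ(formed) = 3130 kJ
ΔH = Σ(broken) − Σ(formed) = 3168 − 3130 = +38 kJ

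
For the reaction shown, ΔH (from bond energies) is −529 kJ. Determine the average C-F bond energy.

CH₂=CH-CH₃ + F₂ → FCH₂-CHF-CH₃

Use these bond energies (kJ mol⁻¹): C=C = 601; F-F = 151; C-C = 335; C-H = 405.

D(C-F) ≈ 473 kJ/mol

Let D be the C-F bond energy.
Σ(broken) = 1×335 + 6×405 + 1×601 + 1×151 = 3517
Σ(formed) = 2×335 + 2×D + 6×405 = 3100 + 2D
ΔH = Σ(broken) − Σ(formed) = (3517) − (3100 + 2D) = +417 − 2D
Setting this equal to −529 kJ gives 2D = 946, so D = 473 kJ/mol.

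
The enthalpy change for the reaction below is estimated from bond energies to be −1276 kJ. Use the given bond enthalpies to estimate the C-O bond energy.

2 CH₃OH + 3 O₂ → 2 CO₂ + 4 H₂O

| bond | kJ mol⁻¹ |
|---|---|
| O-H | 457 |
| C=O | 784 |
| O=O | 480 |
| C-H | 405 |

Let D be the C-O bond energy.
Σ(broken) = 6×405 + 2×D + 2×457 + 3×480 = 4784 + 2D
Σ(formed) = 4×784 + 8×457 = 6792
ΔH = Σ(broken) − Σ(formed) = (4784 + 2D) − (6792) = −2008 + 2D
Setting this equal to −1276 kJ gives 2D = 732, so D = 366 kJ/mol.

D(C-O) ≈ 366 kJ/mol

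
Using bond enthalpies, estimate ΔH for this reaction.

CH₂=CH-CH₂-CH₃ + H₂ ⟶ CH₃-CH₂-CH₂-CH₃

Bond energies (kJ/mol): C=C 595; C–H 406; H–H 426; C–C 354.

ΔH ≈ −145 kJ

Bonds broken (reactants):
  C–C: 2 × 354 = 708
  C–H: 8 × 406 = 3248
  C=C: 1 × 595 = 595
  H–H: 1 × 426 = 426
  Σ(broken) = 4977 kJ
Bonds formed (products):
  C–C: 3 × 354 = 1062
  C–H: 10 × 406 = 4060
  Σ(formed) = 5122 kJ
ΔH = Σ(broken) − Σ(formed) = 4977 − 5122 = −145 kJ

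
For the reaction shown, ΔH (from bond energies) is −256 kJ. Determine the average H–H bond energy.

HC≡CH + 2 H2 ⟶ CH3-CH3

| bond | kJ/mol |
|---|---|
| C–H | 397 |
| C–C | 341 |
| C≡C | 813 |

Let D be the H–H bond energy.
Σ(broken) = 1×813 + 2×397 + 2×D = 1607 + 2D
Σ(formed) = 1×341 + 6×397 = 2723
ΔH = Σ(broken) − Σ(formed) = (1607 + 2D) − (2723) = −1116 + 2D
Setting this equal to −256 kJ gives 2D = 860, so D = 430 kJ/mol.

D(H–H) ≈ 430 kJ/mol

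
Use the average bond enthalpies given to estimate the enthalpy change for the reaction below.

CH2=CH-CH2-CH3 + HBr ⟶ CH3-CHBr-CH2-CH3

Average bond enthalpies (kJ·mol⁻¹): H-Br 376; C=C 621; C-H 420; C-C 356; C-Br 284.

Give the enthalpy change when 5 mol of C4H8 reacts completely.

ΔH = −315 kJ

Bonds broken (reactants):
  C-C: 2 × 356 = 712
  C-H: 8 × 420 = 3360
  C=C: 1 × 621 = 621
  H-Br: 1 × 376 = 376
  Σ(broken) = 5069 kJ
Bonds formed (products):
  C-Br: 1 × 284 = 284
  C-C: 3 × 356 = 1068
  C-H: 9 × 420 = 3780
  Σ(formed) = 5132 kJ
ΔH = Σ(broken) − Σ(formed) = 5069 − 5132 = −63 kJ
For 5× the reaction as written: 5 × (−63) = −315 kJ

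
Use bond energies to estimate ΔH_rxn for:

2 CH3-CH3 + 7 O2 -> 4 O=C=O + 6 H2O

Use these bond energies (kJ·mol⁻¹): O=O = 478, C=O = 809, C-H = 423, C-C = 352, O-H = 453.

Bonds broken (reactants):
  C-C: 2 × 352 = 704
  C-H: 12 × 423 = 5076
  O=O: 7 × 478 = 3346
  Σ(broken) = 9126 kJ
Bonds formed (products):
  C=O: 8 × 809 = 6472
  O-H: 12 × 453 = 5436
  Σ(formed) = 11908 kJ
ΔH = Σ(broken) − Σ(formed) = 9126 − 11908 = −2782 kJ

ΔH ≈ −2782 kJ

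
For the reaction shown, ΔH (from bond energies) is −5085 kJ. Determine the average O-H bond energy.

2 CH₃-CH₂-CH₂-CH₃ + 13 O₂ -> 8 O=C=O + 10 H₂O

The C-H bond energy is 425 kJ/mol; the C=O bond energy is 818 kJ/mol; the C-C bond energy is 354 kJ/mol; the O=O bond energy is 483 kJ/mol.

Let D be the O-H bond energy.
Σ(broken) = 6×354 + 20×425 + 13×483 = 16903
Σ(formed) = 16×818 + 20×D = 13088 + 20D
ΔH = Σ(broken) − Σ(formed) = (16903) − (13088 + 20D) = +3815 − 20D
Setting this equal to −5085 kJ gives 20D = 8900, so D = 445 kJ/mol.

D(O-H) ≈ 445 kJ/mol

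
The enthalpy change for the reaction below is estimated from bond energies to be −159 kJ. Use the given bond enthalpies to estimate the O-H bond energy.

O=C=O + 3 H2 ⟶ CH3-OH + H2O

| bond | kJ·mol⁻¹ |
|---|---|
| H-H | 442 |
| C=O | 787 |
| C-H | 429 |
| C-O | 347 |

D(O-H) ≈ 475 kJ/mol

Let D be the O-H bond energy.
Σ(broken) = 2×787 + 3×442 = 2900
Σ(formed) = 3×429 + 1×347 + 3×D = 1634 + 3D
ΔH = Σ(broken) − Σ(formed) = (2900) − (1634 + 3D) = +1266 − 3D
Setting this equal to −159 kJ gives 3D = 1425, so D = 475 kJ/mol.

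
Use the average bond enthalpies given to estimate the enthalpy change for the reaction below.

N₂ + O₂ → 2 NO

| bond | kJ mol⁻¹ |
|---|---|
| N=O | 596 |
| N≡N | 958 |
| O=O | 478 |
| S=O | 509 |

Bonds broken (reactants):
  N≡N: 1 × 958 = 958
  O=O: 1 × 478 = 478
  Σ(broken) = 1436 kJ
Bonds formed (products):
  N=O: 2 × 596 = 1192
  Σ(formed) = 1192 kJ
ΔH = Σ(broken) − Σ(formed) = 1436 − 1192 = +244 kJ

ΔH ≈ +244 kJ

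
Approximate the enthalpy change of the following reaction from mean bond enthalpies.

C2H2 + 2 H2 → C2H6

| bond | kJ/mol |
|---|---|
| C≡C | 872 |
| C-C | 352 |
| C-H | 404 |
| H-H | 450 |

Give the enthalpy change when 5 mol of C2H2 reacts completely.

ΔH = −980 kJ

Bonds broken (reactants):
  C≡C: 1 × 872 = 872
  C-H: 2 × 404 = 808
  H-H: 2 × 450 = 900
  Σ(broken) = 2580 kJ
Bonds formed (products):
  C-C: 1 × 352 = 352
  C-H: 6 × 404 = 2424
  Σ(formed) = 2776 kJ
ΔH = Σ(broken) − Σ(formed) = 2580 − 2776 = −196 kJ
For 5× the reaction as written: 5 × (−196) = −980 kJ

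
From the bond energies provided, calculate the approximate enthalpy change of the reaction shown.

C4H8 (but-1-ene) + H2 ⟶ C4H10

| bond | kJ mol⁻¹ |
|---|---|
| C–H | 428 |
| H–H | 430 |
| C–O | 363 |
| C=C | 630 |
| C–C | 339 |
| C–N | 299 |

Bonds broken (reactants):
  C–C: 2 × 339 = 678
  C–H: 8 × 428 = 3424
  C=C: 1 × 630 = 630
  H–H: 1 × 430 = 430
  Σ(broken) = 5162 kJ
Bonds formed (products):
  C–C: 3 × 339 = 1017
  C–H: 10 × 428 = 4280
  Σ(formed) = 5297 kJ
ΔH = Σ(broken) − Σ(formed) = 5162 − 5297 = −135 kJ

ΔH ≈ −135 kJ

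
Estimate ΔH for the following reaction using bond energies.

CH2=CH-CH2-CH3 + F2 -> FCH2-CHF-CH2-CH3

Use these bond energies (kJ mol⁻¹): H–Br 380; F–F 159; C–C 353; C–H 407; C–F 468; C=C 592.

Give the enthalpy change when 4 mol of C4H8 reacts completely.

ΔH = −2152 kJ

Bonds broken (reactants):
  C–C: 2 × 353 = 706
  C–H: 8 × 407 = 3256
  C=C: 1 × 592 = 592
  F–F: 1 × 159 = 159
  Σ(broken) = 4713 kJ
Bonds formed (products):
  C–C: 3 × 353 = 1059
  C–F: 2 × 468 = 936
  C–H: 8 × 407 = 3256
  Σ(formed) = 5251 kJ
ΔH = Σ(broken) − Σ(formed) = 4713 − 5251 = −538 kJ
For 4× the reaction as written: 4 × (−538) = −2152 kJ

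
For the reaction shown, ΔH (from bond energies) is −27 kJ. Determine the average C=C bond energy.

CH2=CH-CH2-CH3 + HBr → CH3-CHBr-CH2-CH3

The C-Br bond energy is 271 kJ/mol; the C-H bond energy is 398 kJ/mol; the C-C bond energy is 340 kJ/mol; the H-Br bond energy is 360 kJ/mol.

D(C=C) ≈ 622 kJ/mol

Let D be the C=C bond energy.
Σ(broken) = 2×340 + 8×398 + 1×D + 1×360 = 4224 + D
Σ(formed) = 1×271 + 3×340 + 9×398 = 4873
ΔH = Σ(broken) − Σ(formed) = (4224 + D) − (4873) = −649 + D
Setting this equal to −27 kJ gives D = 622 kJ/mol.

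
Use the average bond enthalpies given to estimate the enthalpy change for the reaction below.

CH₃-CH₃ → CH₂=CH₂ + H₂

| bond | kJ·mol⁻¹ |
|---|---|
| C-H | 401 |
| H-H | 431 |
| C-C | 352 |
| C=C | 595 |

ΔH ≈ +128 kJ

Bonds broken (reactants):
  C-C: 1 × 352 = 352
  C-H: 6 × 401 = 2406
  Σ(broken) = 2758 kJ
Bonds formed (products):
  C-H: 4 × 401 = 1604
  C=C: 1 × 595 = 595
  H-H: 1 × 431 = 431
  Σ(formed) = 2630 kJ
ΔH = Σ(broken) − Σ(formed) = 2758 − 2630 = +128 kJ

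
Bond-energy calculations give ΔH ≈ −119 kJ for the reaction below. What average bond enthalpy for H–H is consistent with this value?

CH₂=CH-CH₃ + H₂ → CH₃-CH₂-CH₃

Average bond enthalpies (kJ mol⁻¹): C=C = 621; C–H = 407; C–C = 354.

Let D be the H–H bond energy.
Σ(broken) = 1×354 + 6×407 + 1×621 + 1×D = 3417 + D
Σ(formed) = 2×354 + 8×407 = 3964
ΔH = Σ(broken) − Σ(formed) = (3417 + D) − (3964) = −547 + D
Setting this equal to −119 kJ gives D = 428 kJ/mol.

D(H–H) ≈ 428 kJ/mol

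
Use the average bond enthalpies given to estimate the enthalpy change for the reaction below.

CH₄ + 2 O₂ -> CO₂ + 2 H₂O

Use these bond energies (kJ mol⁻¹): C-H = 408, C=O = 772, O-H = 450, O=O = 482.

Bonds broken (reactants):
  C-H: 4 × 408 = 1632
  O=O: 2 × 482 = 964
  Σ(broken) = 2596 kJ
Bonds formed (products):
  C=O: 2 × 772 = 1544
  O-H: 4 × 450 = 1800
  Σ(formed) = 3344 kJ
ΔH = Σ(broken) − Σ(formed) = 2596 − 3344 = −748 kJ

ΔH ≈ −748 kJ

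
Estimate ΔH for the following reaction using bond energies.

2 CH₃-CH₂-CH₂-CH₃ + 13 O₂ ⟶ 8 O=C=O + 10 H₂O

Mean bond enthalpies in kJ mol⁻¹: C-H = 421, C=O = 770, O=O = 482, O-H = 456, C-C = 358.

ΔH ≈ −4606 kJ

Bonds broken (reactants):
  C-C: 6 × 358 = 2148
  C-H: 20 × 421 = 8420
  O=O: 13 × 482 = 6266
  Σ(broken) = 16834 kJ
Bonds formed (products):
  C=O: 16 × 770 = 12320
  O-H: 20 × 456 = 9120
  Σ(formed) = 21440 kJ
ΔH = Σ(broken) − Σ(formed) = 16834 − 21440 = −4606 kJ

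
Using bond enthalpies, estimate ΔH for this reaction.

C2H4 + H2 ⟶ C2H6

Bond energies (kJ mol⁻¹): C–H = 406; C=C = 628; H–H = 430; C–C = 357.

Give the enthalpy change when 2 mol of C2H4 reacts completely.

Bonds broken (reactants):
  C–H: 4 × 406 = 1624
  C=C: 1 × 628 = 628
  H–H: 1 × 430 = 430
  Σ(broken) = 2682 kJ
Bonds formed (products):
  C–C: 1 × 357 = 357
  C–H: 6 × 406 = 2436
  Σ(formed) = 2793 kJ
ΔH = Σ(broken) − Σ(formed) = 2682 − 2793 = −111 kJ
For 2× the reaction as written: 2 × (−111) = −222 kJ

ΔH = −222 kJ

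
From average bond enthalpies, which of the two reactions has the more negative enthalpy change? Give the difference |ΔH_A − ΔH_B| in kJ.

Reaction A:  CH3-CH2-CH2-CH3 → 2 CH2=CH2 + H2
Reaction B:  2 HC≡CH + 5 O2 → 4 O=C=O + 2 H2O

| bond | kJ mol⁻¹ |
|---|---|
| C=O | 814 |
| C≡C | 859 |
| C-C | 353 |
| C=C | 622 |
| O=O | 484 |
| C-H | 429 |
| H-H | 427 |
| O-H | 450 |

Reaction A:
  Bonds broken (reactants):
    C-C: 3 × 353 = 1059
    C-H: 10 × 429 = 4290
    Σ(broken) = 5349 kJ
  Bonds formed (products):
    C-H: 8 × 429 = 3432
    C=C: 2 × 622 = 1244
    H-H: 1 × 427 = 427
    Σ(formed) = 5103 kJ
  ΔH_A = 5349 − 5103 = +246 kJ
Reaction B:
  Bonds broken (reactants):
    C≡C: 2 × 859 = 1718
    C-H: 4 × 429 = 1716
    O=O: 5 × 484 = 2420
    Σ(broken) = 5854 kJ
  Bonds formed (products):
    C=O: 8 × 814 = 6512
    O-H: 4 × 450 = 1800
    Σ(formed) = 8312 kJ
  ΔH_B = 5854 − 8312 = −2458 kJ
ΔH_A − ΔH_B = +2704 kJ, so reaction B has the more negative ΔH; |ΔH_A − ΔH_B| = 2704 kJ.

Reaction B, by 2704 kJ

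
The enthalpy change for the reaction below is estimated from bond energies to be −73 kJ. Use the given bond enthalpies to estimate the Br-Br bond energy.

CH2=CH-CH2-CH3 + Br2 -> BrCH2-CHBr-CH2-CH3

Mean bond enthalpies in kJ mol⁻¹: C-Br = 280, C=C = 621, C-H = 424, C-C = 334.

Let D be the Br-Br bond energy.
Σ(broken) = 1×D + 2×334 + 8×424 + 1×621 = 4681 + D
Σ(formed) = 2×280 + 3×334 + 8×424 = 4954
ΔH = Σ(broken) − Σ(formed) = (4681 + D) − (4954) = −273 + D
Setting this equal to −73 kJ gives D = 200 kJ/mol.

D(Br-Br) ≈ 200 kJ/mol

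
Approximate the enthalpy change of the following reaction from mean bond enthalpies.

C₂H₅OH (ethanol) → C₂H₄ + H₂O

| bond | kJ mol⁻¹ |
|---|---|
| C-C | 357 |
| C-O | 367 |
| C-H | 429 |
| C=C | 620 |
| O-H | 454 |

Bonds broken (reactants):
  C-C: 1 × 357 = 357
  C-H: 5 × 429 = 2145
  C-O: 1 × 367 = 367
  O-H: 1 × 454 = 454
  Σ(broken) = 3323 kJ
Bonds formed (products):
  C-H: 4 × 429 = 1716
  C=C: 1 × 620 = 620
  O-H: 2 × 454 = 908
  Σ(formed) = 3244 kJ
ΔH = Σ(broken) − Σ(formed) = 3323 − 3244 = +79 kJ

ΔH ≈ +79 kJ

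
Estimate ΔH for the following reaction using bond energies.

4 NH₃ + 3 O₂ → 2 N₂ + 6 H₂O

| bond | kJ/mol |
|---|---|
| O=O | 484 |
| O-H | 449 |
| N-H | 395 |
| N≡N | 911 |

ΔH ≈ −1018 kJ

Bonds broken (reactants):
  N-H: 12 × 395 = 4740
  O=O: 3 × 484 = 1452
  Σ(broken) = 6192 kJ
Bonds formed (products):
  N≡N: 2 × 911 = 1822
  O-H: 12 × 449 = 5388
  Σ(formed) = 7210 kJ
ΔH = Σ(broken) − Σ(formed) = 6192 − 7210 = −1018 kJ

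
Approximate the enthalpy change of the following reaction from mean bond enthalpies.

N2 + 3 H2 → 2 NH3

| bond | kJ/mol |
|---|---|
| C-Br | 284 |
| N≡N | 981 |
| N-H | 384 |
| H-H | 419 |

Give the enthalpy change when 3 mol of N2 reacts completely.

ΔH = −198 kJ

Bonds broken (reactants):
  H-H: 3 × 419 = 1257
  N≡N: 1 × 981 = 981
  Σ(broken) = 2238 kJ
Bonds formed (products):
  N-H: 6 × 384 = 2304
  Σ(formed) = 2304 kJ
ΔH = Σ(broken) − Σ(formed) = 2238 − 2304 = −66 kJ
For 3× the reaction as written: 3 × (−66) = −198 kJ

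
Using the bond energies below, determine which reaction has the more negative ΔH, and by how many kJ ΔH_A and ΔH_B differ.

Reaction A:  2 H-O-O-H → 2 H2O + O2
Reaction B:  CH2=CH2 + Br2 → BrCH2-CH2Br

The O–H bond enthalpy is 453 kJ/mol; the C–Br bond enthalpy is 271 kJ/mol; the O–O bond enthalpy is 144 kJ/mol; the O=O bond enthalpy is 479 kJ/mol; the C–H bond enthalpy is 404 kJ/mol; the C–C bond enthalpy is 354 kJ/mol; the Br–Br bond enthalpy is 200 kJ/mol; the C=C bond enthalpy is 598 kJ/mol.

Reaction A:
  Bonds broken (reactants):
    O–H: 4 × 453 = 1812
    O–O: 2 × 144 = 288
    Σ(broken) = 2100 kJ
  Bonds formed (products):
    O–H: 4 × 453 = 1812
    O=O: 1 × 479 = 479
    Σ(formed) = 2291 kJ
  ΔH_A = 2100 − 2291 = −191 kJ
Reaction B:
  Bonds broken (reactants):
    Br–Br: 1 × 200 = 200
    C–H: 4 × 404 = 1616
    C=C: 1 × 598 = 598
    Σ(broken) = 2414 kJ
  Bonds formed (products):
    C–Br: 2 × 271 = 542
    C–C: 1 × 354 = 354
    C–H: 4 × 404 = 1616
    Σ(formed) = 2512 kJ
  ΔH_B = 2414 − 2512 = −98 kJ
ΔH_A − ΔH_B = −93 kJ, so reaction A has the more negative ΔH; |ΔH_A − ΔH_B| = 93 kJ.

Reaction A, by 93 kJ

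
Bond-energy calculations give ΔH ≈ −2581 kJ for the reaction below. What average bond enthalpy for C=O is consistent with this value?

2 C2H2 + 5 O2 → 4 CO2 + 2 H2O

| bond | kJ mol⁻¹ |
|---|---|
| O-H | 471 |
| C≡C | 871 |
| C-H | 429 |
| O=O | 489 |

D(C=O) ≈ 825 kJ/mol

Let D be the C=O bond energy.
Σ(broken) = 2×871 + 4×429 + 5×489 = 5903
Σ(formed) = 8×D + 4×471 = 1884 + 8D
ΔH = Σ(broken) − Σ(formed) = (5903) − (1884 + 8D) = +4019 − 8D
Setting this equal to −2581 kJ gives 8D = 6600, so D = 825 kJ/mol.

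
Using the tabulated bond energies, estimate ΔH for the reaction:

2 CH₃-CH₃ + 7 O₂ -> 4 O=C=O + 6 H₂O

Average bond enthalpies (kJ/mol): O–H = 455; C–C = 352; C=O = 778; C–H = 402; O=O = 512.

ΔH ≈ −2572 kJ

Bonds broken (reactants):
  C–C: 2 × 352 = 704
  C–H: 12 × 402 = 4824
  O=O: 7 × 512 = 3584
  Σ(broken) = 9112 kJ
Bonds formed (products):
  C=O: 8 × 778 = 6224
  O–H: 12 × 455 = 5460
  Σ(formed) = 11684 kJ
ΔH = Σ(broken) − Σ(formed) = 9112 − 11684 = −2572 kJ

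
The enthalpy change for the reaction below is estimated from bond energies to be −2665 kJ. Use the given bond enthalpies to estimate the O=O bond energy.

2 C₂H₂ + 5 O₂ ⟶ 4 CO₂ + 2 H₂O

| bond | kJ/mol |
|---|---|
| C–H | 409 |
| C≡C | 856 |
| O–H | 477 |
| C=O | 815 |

Let D be the O=O bond energy.
Σ(broken) = 2×856 + 4×409 + 5×D = 3348 + 5D
Σ(formed) = 8×815 + 4×477 = 8428
ΔH = Σ(broken) − Σ(formed) = (3348 + 5D) − (8428) = −5080 + 5D
Setting this equal to −2665 kJ gives 5D = 2415, so D = 483 kJ/mol.

D(O=O) ≈ 483 kJ/mol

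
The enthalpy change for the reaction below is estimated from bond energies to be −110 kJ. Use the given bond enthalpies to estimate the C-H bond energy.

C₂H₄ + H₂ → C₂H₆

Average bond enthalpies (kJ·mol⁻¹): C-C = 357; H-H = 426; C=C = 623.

D(C-H) ≈ 401 kJ/mol

Let D be the C-H bond energy.
Σ(broken) = 4×D + 1×623 + 1×426 = 1049 + 4D
Σ(formed) = 1×357 + 6×D = 357 + 6D
ΔH = Σ(broken) − Σ(formed) = (1049 + 4D) − (357 + 6D) = +692 − 2D
Setting this equal to −110 kJ gives 2D = 802, so D = 401 kJ/mol.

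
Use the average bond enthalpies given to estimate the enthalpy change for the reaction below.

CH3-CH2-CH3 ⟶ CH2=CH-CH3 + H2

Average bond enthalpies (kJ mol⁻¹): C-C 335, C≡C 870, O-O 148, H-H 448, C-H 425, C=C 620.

ΔH ≈ +117 kJ

Bonds broken (reactants):
  C-C: 2 × 335 = 670
  C-H: 8 × 425 = 3400
  Σ(broken) = 4070 kJ
Bonds formed (products):
  C-C: 1 × 335 = 335
  C-H: 6 × 425 = 2550
  C=C: 1 × 620 = 620
  H-H: 1 × 448 = 448
  Σ(formed) = 3953 kJ
ΔH = Σ(broken) − Σ(formed) = 4070 − 3953 = +117 kJ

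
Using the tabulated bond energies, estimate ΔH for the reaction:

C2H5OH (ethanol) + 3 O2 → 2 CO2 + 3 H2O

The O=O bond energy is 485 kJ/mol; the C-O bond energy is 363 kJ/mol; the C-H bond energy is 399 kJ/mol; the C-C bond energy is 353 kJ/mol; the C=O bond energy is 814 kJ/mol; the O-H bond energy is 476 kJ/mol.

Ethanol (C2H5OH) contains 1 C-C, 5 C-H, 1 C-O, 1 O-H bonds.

ΔH ≈ −1470 kJ

Bonds broken (reactants):
  C-C: 1 × 353 = 353
  C-H: 5 × 399 = 1995
  C-O: 1 × 363 = 363
  O-H: 1 × 476 = 476
  O=O: 3 × 485 = 1455
  Σ(broken) = 4642 kJ
Bonds formed (products):
  C=O: 4 × 814 = 3256
  O-H: 6 × 476 = 2856
  Σ(formed) = 6112 kJ
ΔH = Σ(broken) − Σ(formed) = 4642 − 6112 = −1470 kJ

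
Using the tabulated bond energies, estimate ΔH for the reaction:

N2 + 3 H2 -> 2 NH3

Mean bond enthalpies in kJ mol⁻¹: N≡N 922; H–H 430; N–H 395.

ΔH ≈ −158 kJ

Bonds broken (reactants):
  H–H: 3 × 430 = 1290
  N≡N: 1 × 922 = 922
  Σ(broken) = 2212 kJ
Bonds formed (products):
  N–H: 6 × 395 = 2370
  Σ(formed) = 2370 kJ
ΔH = Σ(broken) − Σ(formed) = 2212 − 2370 = −158 kJ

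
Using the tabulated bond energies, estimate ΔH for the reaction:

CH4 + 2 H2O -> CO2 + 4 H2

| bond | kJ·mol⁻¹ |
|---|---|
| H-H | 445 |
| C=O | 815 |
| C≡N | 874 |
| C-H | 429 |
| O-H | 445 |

Bonds broken (reactants):
  C-H: 4 × 429 = 1716
  O-H: 4 × 445 = 1780
  Σ(broken) = 3496 kJ
Bonds formed (products):
  C=O: 2 × 815 = 1630
  H-H: 4 × 445 = 1780
  Σ(formed) = 3410 kJ
ΔH = Σ(broken) − Σ(formed) = 3496 − 3410 = +86 kJ

ΔH ≈ +86 kJ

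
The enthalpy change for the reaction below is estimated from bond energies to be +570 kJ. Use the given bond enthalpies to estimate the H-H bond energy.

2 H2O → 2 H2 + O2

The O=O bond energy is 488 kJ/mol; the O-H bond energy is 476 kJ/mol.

D(H-H) ≈ 423 kJ/mol

Let D be the H-H bond energy.
Σ(broken) = 4×476 = 1904
Σ(formed) = 2×D + 1×488 = 488 + 2D
ΔH = Σ(broken) − Σ(formed) = (1904) − (488 + 2D) = +1416 − 2D
Setting this equal to +570 kJ gives 2D = 846, so D = 423 kJ/mol.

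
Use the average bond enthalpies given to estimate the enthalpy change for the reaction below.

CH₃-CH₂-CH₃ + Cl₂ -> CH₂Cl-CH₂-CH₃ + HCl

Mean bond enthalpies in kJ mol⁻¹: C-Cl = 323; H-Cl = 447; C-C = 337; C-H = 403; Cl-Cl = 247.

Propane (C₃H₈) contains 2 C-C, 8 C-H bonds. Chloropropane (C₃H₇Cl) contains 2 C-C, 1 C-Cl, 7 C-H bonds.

ΔH ≈ −120 kJ

Bonds broken (reactants):
  C-C: 2 × 337 = 674
  C-H: 8 × 403 = 3224
  Cl-Cl: 1 × 247 = 247
  Σ(broken) = 4145 kJ
Bonds formed (products):
  C-C: 2 × 337 = 674
  C-Cl: 1 × 323 = 323
  C-H: 7 × 403 = 2821
  H-Cl: 1 × 447 = 447
  Σ(formed) = 4265 kJ
ΔH = Σ(broken) − Σ(formed) = 4145 − 4265 = −120 kJ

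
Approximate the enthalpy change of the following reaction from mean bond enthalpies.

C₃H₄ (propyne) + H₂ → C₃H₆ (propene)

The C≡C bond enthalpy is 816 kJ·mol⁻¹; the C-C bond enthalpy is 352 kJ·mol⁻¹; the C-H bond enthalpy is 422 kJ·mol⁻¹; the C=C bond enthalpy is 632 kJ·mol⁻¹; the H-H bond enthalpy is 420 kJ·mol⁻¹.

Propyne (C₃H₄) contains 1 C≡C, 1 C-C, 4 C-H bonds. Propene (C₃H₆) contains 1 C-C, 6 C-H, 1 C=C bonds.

ΔH ≈ −240 kJ

Bonds broken (reactants):
  C≡C: 1 × 816 = 816
  C-C: 1 × 352 = 352
  C-H: 4 × 422 = 1688
  H-H: 1 × 420 = 420
  Σ(broken) = 3276 kJ
Bonds formed (products):
  C-C: 1 × 352 = 352
  C-H: 6 × 422 = 2532
  C=C: 1 × 632 = 632
  Σ(formed) = 3516 kJ
ΔH = Σ(broken) − Σ(formed) = 3276 − 3516 = −240 kJ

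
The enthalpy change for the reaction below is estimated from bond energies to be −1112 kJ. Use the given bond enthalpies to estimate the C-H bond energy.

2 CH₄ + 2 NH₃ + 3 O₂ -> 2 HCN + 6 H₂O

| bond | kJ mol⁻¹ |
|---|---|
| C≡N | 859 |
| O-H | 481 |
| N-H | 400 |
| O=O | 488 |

D(C-H) ≈ 419 kJ/mol

Let D be the C-H bond energy.
Σ(broken) = 8×D + 6×400 + 3×488 = 3864 + 8D
Σ(formed) = 2×859 + 2×D + 12×481 = 7490 + 2D
ΔH = Σ(broken) − Σ(formed) = (3864 + 8D) − (7490 + 2D) = −3626 + 6D
Setting this equal to −1112 kJ gives 6D = 2514, so D = 419 kJ/mol.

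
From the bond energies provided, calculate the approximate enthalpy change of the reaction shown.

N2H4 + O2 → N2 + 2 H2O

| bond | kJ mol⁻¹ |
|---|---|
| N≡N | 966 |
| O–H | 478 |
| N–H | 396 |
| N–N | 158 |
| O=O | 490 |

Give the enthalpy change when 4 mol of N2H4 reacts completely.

Bonds broken (reactants):
  N–H: 4 × 396 = 1584
  N–N: 1 × 158 = 158
  O=O: 1 × 490 = 490
  Σ(broken) = 2232 kJ
Bonds formed (products):
  N≡N: 1 × 966 = 966
  O–H: 4 × 478 = 1912
  Σ(formed) = 2878 kJ
ΔH = Σ(broken) − Σ(formed) = 2232 − 2878 = −646 kJ
For 4× the reaction as written: 4 × (−646) = −2584 kJ

ΔH = −2584 kJ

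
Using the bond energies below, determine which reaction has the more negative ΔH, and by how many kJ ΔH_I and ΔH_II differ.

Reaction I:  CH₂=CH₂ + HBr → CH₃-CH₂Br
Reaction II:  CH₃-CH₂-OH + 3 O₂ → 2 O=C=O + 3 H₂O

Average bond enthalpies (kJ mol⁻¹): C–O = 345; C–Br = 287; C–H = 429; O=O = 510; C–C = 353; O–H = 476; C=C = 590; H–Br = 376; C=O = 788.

Reaction I:
  Bonds broken (reactants):
    C–H: 4 × 429 = 1716
    C=C: 1 × 590 = 590
    H–Br: 1 × 376 = 376
    Σ(broken) = 2682 kJ
  Bonds formed (products):
    C–Br: 1 × 287 = 287
    C–C: 1 × 353 = 353
    C–H: 5 × 429 = 2145
    Σ(formed) = 2785 kJ
  ΔH_I = 2682 − 2785 = −103 kJ
Reaction II:
  Bonds broken (reactants):
    C–C: 1 × 353 = 353
    C–H: 5 × 429 = 2145
    C–O: 1 × 345 = 345
    O–H: 1 × 476 = 476
    O=O: 3 × 510 = 1530
    Σ(broken) = 4849 kJ
  Bonds formed (products):
    C=O: 4 × 788 = 3152
    O–H: 6 × 476 = 2856
    Σ(formed) = 6008 kJ
  ΔH_II = 4849 − 6008 = −1159 kJ
ΔH_I − ΔH_II = +1056 kJ, so reaction II has the more negative ΔH; |ΔH_I − ΔH_II| = 1056 kJ.

Reaction II, by 1056 kJ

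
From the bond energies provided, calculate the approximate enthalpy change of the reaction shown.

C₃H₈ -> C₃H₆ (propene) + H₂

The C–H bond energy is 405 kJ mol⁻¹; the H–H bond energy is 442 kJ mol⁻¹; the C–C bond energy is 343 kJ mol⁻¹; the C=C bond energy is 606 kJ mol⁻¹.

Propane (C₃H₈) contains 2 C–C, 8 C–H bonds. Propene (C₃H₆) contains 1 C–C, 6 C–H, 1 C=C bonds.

ΔH ≈ +105 kJ

Bonds broken (reactants):
  C–C: 2 × 343 = 686
  C–H: 8 × 405 = 3240
  Σ(broken) = 3926 kJ
Bonds formed (products):
  C–C: 1 × 343 = 343
  C–H: 6 × 405 = 2430
  C=C: 1 × 606 = 606
  H–H: 1 × 442 = 442
  Σ(formed) = 3821 kJ
ΔH = Σ(broken) − Σ(formed) = 3926 − 3821 = +105 kJ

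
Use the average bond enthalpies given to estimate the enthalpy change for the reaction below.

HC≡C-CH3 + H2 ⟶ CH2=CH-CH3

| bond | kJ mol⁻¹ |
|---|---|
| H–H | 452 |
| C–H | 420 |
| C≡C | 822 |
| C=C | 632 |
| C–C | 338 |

Bonds broken (reactants):
  C≡C: 1 × 822 = 822
  C–C: 1 × 338 = 338
  C–H: 4 × 420 = 1680
  H–H: 1 × 452 = 452
  Σ(broken) = 3292 kJ
Bonds formed (products):
  C–C: 1 × 338 = 338
  C–H: 6 × 420 = 2520
  C=C: 1 × 632 = 632
  Σ(formed) = 3490 kJ
ΔH = Σ(broken) − Σ(formed) = 3292 − 3490 = −198 kJ

ΔH ≈ −198 kJ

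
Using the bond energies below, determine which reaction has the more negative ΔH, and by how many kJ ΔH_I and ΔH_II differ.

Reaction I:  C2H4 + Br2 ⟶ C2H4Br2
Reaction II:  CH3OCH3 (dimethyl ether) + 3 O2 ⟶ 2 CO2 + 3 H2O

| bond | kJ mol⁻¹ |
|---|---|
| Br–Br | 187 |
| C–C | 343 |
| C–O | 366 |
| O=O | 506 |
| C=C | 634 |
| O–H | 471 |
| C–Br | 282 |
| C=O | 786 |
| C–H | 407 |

Reaction II, by 1192 kJ

Reaction I:
  Bonds broken (reactants):
    Br–Br: 1 × 187 = 187
    C–H: 4 × 407 = 1628
    C=C: 1 × 634 = 634
    Σ(broken) = 2449 kJ
  Bonds formed (products):
    C–Br: 2 × 282 = 564
    C–C: 1 × 343 = 343
    C–H: 4 × 407 = 1628
    Σ(formed) = 2535 kJ
  ΔH_I = 2449 − 2535 = −86 kJ
Reaction II:
  Bonds broken (reactants):
    C–H: 6 × 407 = 2442
    C–O: 2 × 366 = 732
    O=O: 3 × 506 = 1518
    Σ(broken) = 4692 kJ
  Bonds formed (products):
    C=O: 4 × 786 = 3144
    O–H: 6 × 471 = 2826
    Σ(formed) = 5970 kJ
  ΔH_II = 4692 − 5970 = −1278 kJ
ΔH_I − ΔH_II = +1192 kJ, so reaction II has the more negative ΔH; |ΔH_I − ΔH_II| = 1192 kJ.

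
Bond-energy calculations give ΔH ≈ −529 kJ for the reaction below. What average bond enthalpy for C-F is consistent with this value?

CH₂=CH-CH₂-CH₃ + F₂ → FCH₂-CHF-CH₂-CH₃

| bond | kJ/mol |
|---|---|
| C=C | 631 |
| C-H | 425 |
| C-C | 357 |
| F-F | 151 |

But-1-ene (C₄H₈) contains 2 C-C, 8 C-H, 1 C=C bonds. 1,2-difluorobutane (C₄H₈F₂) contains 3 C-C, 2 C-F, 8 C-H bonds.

Let D be the C-F bond energy.
Σ(broken) = 2×357 + 8×425 + 1×631 + 1×151 = 4896
Σ(formed) = 3×357 + 2×D + 8×425 = 4471 + 2D
ΔH = Σ(broken) − Σ(formed) = (4896) − (4471 + 2D) = +425 − 2D
Setting this equal to −529 kJ gives 2D = 954, so D = 477 kJ/mol.

D(C-F) ≈ 477 kJ/mol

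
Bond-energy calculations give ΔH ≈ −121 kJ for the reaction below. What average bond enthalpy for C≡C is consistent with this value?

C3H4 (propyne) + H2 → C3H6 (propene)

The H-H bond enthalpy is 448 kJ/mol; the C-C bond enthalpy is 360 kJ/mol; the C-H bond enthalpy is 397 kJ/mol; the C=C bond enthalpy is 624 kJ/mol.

D(C≡C) ≈ 849 kJ/mol

Let D be the C≡C bond energy.
Σ(broken) = 1×D + 1×360 + 4×397 + 1×448 = 2396 + D
Σ(formed) = 1×360 + 6×397 + 1×624 = 3366
ΔH = Σ(broken) − Σ(formed) = (2396 + D) − (3366) = −970 + D
Setting this equal to −121 kJ gives D = 849 kJ/mol.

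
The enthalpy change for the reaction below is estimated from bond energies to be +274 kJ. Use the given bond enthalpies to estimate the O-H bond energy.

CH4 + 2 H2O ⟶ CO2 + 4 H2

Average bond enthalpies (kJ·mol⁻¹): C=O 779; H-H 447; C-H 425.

Let D be the O-H bond energy.
Σ(broken) = 4×425 + 4×D = 1700 + 4D
Σ(formed) = 2×779 + 4×447 = 3346
ΔH = Σ(broken) − Σ(formed) = (1700 + 4D) − (3346) = −1646 + 4D
Setting this equal to +274 kJ gives 4D = 1920, so D = 480 kJ/mol.

D(O-H) ≈ 480 kJ/mol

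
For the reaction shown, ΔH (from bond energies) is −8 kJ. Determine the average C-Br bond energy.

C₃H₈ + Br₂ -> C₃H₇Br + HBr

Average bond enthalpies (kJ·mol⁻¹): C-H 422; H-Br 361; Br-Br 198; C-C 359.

Let D be the C-Br bond energy.
Σ(broken) = 1×198 + 2×359 + 8×422 = 4292
Σ(formed) = 1×D + 2×359 + 7×422 + 1×361 = 4033 + D
ΔH = Σ(broken) − Σ(formed) = (4292) − (4033 + D) = +259 − D
Setting this equal to −8 kJ gives D = 267 kJ/mol.

D(C-Br) ≈ 267 kJ/mol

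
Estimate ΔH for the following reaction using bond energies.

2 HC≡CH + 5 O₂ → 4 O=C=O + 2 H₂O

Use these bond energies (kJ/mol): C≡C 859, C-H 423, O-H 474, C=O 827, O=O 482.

Bonds broken (reactants):
  C≡C: 2 × 859 = 1718
  C-H: 4 × 423 = 1692
  O=O: 5 × 482 = 2410
  Σ(broken) = 5820 kJ
Bonds formed (products):
  C=O: 8 × 827 = 6616
  O-H: 4 × 474 = 1896
  Σ(formed) = 8512 kJ
ΔH = Σ(broken) − Σ(formed) = 5820 − 8512 = −2692 kJ

ΔH ≈ −2692 kJ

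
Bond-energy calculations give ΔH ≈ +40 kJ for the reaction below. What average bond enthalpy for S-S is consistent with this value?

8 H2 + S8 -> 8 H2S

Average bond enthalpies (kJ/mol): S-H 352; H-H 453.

Let D be the S-S bond energy.
Σ(broken) = 8×453 + 8×D = 3624 + 8D
Σ(formed) = 16×352 = 5632
ΔH = Σ(broken) − Σ(formed) = (3624 + 8D) − (5632) = −2008 + 8D
Setting this equal to +40 kJ gives 8D = 2048, so D = 256 kJ/mol.

D(S-S) ≈ 256 kJ/mol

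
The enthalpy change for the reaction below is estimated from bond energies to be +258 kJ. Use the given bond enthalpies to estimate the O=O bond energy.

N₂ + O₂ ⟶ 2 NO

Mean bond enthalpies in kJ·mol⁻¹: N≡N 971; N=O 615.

Let D be the O=O bond energy.
Σ(broken) = 1×971 + 1×D = 971 + D
Σ(formed) = 2×615 = 1230
ΔH = Σ(broken) − Σ(formed) = (971 + D) − (1230) = −259 + D
Setting this equal to +258 kJ gives D = 517 kJ/mol.

D(O=O) ≈ 517 kJ/mol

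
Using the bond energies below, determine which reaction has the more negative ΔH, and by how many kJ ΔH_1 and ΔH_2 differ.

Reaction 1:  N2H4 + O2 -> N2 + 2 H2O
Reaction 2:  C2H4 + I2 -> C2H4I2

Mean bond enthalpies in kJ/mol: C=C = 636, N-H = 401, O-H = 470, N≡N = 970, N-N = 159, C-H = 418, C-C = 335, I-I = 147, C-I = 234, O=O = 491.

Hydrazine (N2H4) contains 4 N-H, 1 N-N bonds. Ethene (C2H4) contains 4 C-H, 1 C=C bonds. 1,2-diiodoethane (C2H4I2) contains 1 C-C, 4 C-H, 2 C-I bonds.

Reaction 1, by 576 kJ

Reaction 1:
  Bonds broken (reactants):
    N-H: 4 × 401 = 1604
    N-N: 1 × 159 = 159
    O=O: 1 × 491 = 491
    Σ(broken) = 2254 kJ
  Bonds formed (products):
    N≡N: 1 × 970 = 970
    O-H: 4 × 470 = 1880
    Σ(formed) = 2850 kJ
  ΔH_1 = 2254 − 2850 = −596 kJ
Reaction 2:
  Bonds broken (reactants):
    C-H: 4 × 418 = 1672
    C=C: 1 × 636 = 636
    I-I: 1 × 147 = 147
    Σ(broken) = 2455 kJ
  Bonds formed (products):
    C-C: 1 × 335 = 335
    C-H: 4 × 418 = 1672
    C-I: 2 × 234 = 468
    Σ(formed) = 2475 kJ
  ΔH_2 = 2455 − 2475 = −20 kJ
ΔH_1 − ΔH_2 = −576 kJ, so reaction 1 has the more negative ΔH; |ΔH_1 − ΔH_2| = 576 kJ.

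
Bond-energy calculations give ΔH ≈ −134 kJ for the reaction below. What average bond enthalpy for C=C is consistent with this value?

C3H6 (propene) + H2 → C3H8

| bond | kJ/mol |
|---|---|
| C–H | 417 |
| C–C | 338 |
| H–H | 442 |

D(C=C) ≈ 596 kJ/mol

Let D be the C=C bond energy.
Σ(broken) = 1×338 + 6×417 + 1×D + 1×442 = 3282 + D
Σ(formed) = 2×338 + 8×417 = 4012
ΔH = Σ(broken) − Σ(formed) = (3282 + D) − (4012) = −730 + D
Setting this equal to −134 kJ gives D = 596 kJ/mol.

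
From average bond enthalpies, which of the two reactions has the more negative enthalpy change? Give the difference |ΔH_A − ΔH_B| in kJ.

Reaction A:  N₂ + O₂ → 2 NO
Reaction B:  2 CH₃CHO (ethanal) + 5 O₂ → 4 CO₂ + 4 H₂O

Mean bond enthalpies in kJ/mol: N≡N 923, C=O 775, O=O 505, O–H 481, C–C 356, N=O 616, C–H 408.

Reaction A:
  Bonds broken (reactants):
    N≡N: 1 × 923 = 923
    O=O: 1 × 505 = 505
    Σ(broken) = 1428 kJ
  Bonds formed (products):
    N=O: 2 × 616 = 1232
    Σ(formed) = 1232 kJ
  ΔH_A = 1428 − 1232 = +196 kJ
Reaction B:
  Bonds broken (reactants):
    C–C: 2 × 356 = 712
    C–H: 8 × 408 = 3264
    C=O: 2 × 775 = 1550
    O=O: 5 × 505 = 2525
    Σ(broken) = 8051 kJ
  Bonds formed (products):
    C=O: 8 × 775 = 6200
    O–H: 8 × 481 = 3848
    Σ(formed) = 10048 kJ
  ΔH_B = 8051 − 10048 = −1997 kJ
ΔH_A − ΔH_B = +2193 kJ, so reaction B has the more negative ΔH; |ΔH_A − ΔH_B| = 2193 kJ.

Reaction B, by 2193 kJ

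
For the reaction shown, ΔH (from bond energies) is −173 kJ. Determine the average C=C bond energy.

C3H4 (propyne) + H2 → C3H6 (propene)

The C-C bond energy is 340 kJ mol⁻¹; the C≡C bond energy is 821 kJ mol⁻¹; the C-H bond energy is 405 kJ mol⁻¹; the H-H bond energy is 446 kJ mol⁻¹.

D(C=C) ≈ 630 kJ/mol

Let D be the C=C bond energy.
Σ(broken) = 1×821 + 1×340 + 4×405 + 1×446 = 3227
Σ(formed) = 1×340 + 6×405 + 1×D = 2770 + D
ΔH = Σ(broken) − Σ(formed) = (3227) − (2770 + D) = +457 − D
Setting this equal to −173 kJ gives D = 630 kJ/mol.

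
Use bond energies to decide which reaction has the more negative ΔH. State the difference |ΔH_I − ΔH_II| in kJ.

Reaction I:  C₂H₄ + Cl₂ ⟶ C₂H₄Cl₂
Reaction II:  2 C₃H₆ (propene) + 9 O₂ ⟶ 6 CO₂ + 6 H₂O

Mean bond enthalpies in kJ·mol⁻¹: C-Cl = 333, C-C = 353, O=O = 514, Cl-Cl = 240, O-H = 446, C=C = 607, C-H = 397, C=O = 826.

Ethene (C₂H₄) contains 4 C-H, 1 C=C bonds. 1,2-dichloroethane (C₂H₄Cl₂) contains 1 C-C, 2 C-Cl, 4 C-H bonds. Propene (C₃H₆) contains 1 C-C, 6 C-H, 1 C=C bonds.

Reaction I:
  Bonds broken (reactants):
    C-H: 4 × 397 = 1588
    C=C: 1 × 607 = 607
    Cl-Cl: 1 × 240 = 240
    Σ(broken) = 2435 kJ
  Bonds formed (products):
    C-C: 1 × 353 = 353
    C-Cl: 2 × 333 = 666
    C-H: 4 × 397 = 1588
    Σ(formed) = 2607 kJ
  ΔH_I = 2435 − 2607 = −172 kJ
Reaction II:
  Bonds broken (reactants):
    C-C: 2 × 353 = 706
    C-H: 12 × 397 = 4764
    C=C: 2 × 607 = 1214
    O=O: 9 × 514 = 4626
    Σ(broken) = 11310 kJ
  Bonds formed (products):
    C=O: 12 × 826 = 9912
    O-H: 12 × 446 = 5352
    Σ(formed) = 15264 kJ
  ΔH_II = 11310 − 15264 = −3954 kJ
ΔH_I − ΔH_II = +3782 kJ, so reaction II has the more negative ΔH; |ΔH_I − ΔH_II| = 3782 kJ.

Reaction II, by 3782 kJ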